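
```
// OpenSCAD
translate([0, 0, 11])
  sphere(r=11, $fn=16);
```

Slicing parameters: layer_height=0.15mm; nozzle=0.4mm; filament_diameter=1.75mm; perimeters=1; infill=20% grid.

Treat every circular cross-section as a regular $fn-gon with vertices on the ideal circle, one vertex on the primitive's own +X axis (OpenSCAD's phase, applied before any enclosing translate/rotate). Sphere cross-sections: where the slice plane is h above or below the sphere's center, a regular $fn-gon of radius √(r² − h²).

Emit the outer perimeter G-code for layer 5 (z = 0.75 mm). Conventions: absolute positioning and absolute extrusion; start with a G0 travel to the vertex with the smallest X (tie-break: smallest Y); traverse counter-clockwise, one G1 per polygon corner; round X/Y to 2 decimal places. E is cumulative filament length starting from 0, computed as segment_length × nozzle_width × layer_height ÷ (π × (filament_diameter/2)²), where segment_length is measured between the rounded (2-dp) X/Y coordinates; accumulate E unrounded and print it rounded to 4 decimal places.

G0 X-3.99 Y0.00 Z0.75
G1 X-3.69 Y-1.53 E0.0389
G1 X-2.82 Y-2.82 E0.0777
G1 X-1.53 Y-3.69 E0.1165
G1 X0.00 Y-3.99 E0.1554
G1 X1.53 Y-3.69 E0.1943
G1 X2.82 Y-2.82 E0.2331
G1 X3.69 Y-1.53 E0.2719
G1 X3.99 Y0.00 E0.3108
G1 X3.69 Y1.53 E0.3497
G1 X2.82 Y2.82 E0.3885
G1 X1.53 Y3.69 E0.4273
G1 X0.00 Y3.99 E0.4662
G1 X-1.53 Y3.69 E0.5051
G1 X-2.82 Y2.82 E0.5439
G1 X-3.69 Y1.53 E0.5828
G1 X-3.99 Y0.00 E0.6217

At z = 0.75 mm: the sphere: section is a regular 16-gon, circumradius = √(r²−h²) = √(11²−10.25²) = 3.992. The outline is a single polygon with 16 vertices. Extrusion per mm of travel: 0.4 × 0.15 / (π × 0.875²) = 0.024945. Accumulating E over each segment gives final E = 0.6217.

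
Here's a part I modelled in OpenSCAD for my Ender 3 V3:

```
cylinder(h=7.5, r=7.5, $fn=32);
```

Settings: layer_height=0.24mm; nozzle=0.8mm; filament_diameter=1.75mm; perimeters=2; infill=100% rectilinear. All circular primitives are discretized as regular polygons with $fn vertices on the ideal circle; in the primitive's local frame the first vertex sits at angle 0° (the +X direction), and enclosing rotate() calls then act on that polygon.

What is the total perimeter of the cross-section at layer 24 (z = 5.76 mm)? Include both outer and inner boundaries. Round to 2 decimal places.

47.05 mm

At z = 5.76 mm: the r=7.5 cylinder contributes a regular 32-gon of circumradius 7.5 (perimeter = 2·32·7.500·sin(180°/32) = 47.05 mm). Overall, the cross-section is a single solid region. Total boundary length (outer) = 47.05 mm.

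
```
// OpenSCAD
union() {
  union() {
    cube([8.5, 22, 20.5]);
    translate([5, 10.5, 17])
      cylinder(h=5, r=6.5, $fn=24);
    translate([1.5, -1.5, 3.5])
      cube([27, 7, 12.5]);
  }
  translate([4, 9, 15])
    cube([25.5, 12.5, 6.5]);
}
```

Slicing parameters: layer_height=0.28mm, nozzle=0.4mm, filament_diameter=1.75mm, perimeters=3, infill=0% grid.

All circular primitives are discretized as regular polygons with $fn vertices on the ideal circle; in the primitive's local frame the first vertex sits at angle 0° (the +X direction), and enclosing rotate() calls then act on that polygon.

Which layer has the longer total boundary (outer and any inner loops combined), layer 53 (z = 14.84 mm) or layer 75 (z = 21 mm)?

layer 53 (z = 14.84 mm)

Layer 53 (z = 14.84): the cube (footprint 8.5×22) is included at this height (perimeter 61.00 mm); the cylinder at (5, 10.5) is absent (z outside [17, 22]); the 27×7 cube at (1.5, -1.5) contributes its full rectangle (perimeter 68.00 mm); Combining (union): the regions partially overlap (shared area 38.50 mm²), so the edge portions inside another operand are dropped and the merged outline is re-measured after clipping — boundary = 104.00 mm; the cube at (4, 9) is not intersected at this z (z outside [15, 21.5]); Merging all regions: only that combined region is present, so the union is just that shape — boundary = 104.00 mm. So its perimeter = 104.00 mm. Layer 75 (z = 21): the cube is not intersected at this z (z outside [0, 20.5]); the r=6.5 cylinder at (5, 10.5) contributes a regular 24-gon of circumradius 6.5 (perimeter = 2·24·6.500·sin(180°/24) = 40.72 mm); the cube at (1.5, -1.5) is absent (z outside [3.5, 16]); Combining (union): only the r=6.5 cylinder at (5, 10.5) is present, so the union is just that shape — boundary = 40.72 mm; the cube at (4, 9) is present — its section is the full 25.5×12.5 rectangle (perimeter 76.00 mm); Combining (union): the regions partially overlap (shared area 50.34 mm²), so the edge portions inside another operand are dropped and the merged outline is re-measured after clipping — boundary = 88.85 mm. So its perimeter = 88.85 mm. Layer 53 is larger (104.00 vs 88.85 mm).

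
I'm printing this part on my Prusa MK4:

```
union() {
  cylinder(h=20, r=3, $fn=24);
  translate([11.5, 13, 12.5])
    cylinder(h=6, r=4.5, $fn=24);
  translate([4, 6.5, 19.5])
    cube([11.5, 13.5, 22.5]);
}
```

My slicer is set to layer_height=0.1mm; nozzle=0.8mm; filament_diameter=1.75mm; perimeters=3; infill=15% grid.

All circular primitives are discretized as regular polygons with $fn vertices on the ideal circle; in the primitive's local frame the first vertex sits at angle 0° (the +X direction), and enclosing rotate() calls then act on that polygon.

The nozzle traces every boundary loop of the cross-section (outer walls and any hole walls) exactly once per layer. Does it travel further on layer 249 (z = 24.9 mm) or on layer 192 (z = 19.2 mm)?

Layer 249 (z = 24.9): the cylinder is absent (z outside [0, 20]); the cylinder at (11.5, 13) is absent (z outside [12.5, 18.5]); the cube at (4, 6.5) (footprint 11.5×13.5) is included at this height (perimeter 50.00 mm); Merging all regions: only the 11.5×13.5 cube at (4, 6.5) is present, so the union is just that shape — boundary = 50.00 mm. So its perimeter = 50.00 mm. Layer 192 (z = 19.2): the r=3 cylinder gives a regular 24-gon of circumradius 3 (constant along its height) (perimeter = 2·24·3.000·sin(180°/24) = 18.80 mm); the cylinder at (11.5, 13) is not intersected at this z (z outside [12.5, 18.5]); the cube at (4, 6.5) does not reach this height (z outside [19.5, 42]); Taking the union: only the r=3 cylinder is present, so the union is just that shape — boundary = 18.80 mm. So its perimeter = 18.80 mm. Layer 249 is larger (50.00 vs 18.80 mm).

layer 249 (z = 24.9 mm)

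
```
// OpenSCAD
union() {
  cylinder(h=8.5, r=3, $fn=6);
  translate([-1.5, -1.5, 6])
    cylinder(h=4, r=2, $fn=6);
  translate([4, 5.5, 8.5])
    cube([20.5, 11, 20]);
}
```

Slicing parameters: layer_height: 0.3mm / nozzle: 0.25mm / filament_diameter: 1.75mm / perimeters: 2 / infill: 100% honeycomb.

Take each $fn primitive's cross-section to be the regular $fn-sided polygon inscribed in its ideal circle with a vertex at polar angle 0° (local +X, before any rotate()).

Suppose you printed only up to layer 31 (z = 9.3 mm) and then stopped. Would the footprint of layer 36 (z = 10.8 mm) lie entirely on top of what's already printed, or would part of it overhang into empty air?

Compare the two slices. At z = 9.3: the cylinder does not reach this height (z outside [0, 8.5]); the cylinder at (-1.5, -1.5): section is a regular 6-gon, circumradius r=2 (area = (6/2)·2.000²·sin(360°/6) = 10.39 mm²); the 20.5×11 cube at (4, 5.5) contributes its full rectangle (area 225.50 mm²); Taking the union: the 2 present regions are separate (no shared area or edge), so areas and boundary lengths simply add and each stays a separate island — area = 235.89 mm². At z = 10.8: the cylinder does not reach this height (z outside [0, 8.5]); the cylinder at (-1.5, -1.5) is not intersected at this z (z outside [6, 10]); the cube at (4, 5.5) (footprint 20.5×11) is included at this height (area 225.50 mm²); Taking the union: only the 20.5×11 cube at (4, 5.5) is present, so the union is just that shape — area = 225.50 mm². Checking containment: the cross-section at z = 10.8 is a subset of the cross-section at z = 9.3.

entirely on top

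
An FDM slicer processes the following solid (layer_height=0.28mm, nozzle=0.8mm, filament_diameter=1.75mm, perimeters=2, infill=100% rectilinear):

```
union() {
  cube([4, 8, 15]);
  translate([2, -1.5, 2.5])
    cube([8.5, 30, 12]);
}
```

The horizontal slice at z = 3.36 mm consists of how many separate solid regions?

1

At z = 3.36 mm: the cube is present — its section is the full 4×8 rectangle; the cube at (2, -1.5) (footprint 8.5×30) is included at this height; Merging all regions: the regions partially overlap (shared area 16.00 mm²), so overlapping operands fuse into one piece — 1 connected region. The result has 1 disconnected region.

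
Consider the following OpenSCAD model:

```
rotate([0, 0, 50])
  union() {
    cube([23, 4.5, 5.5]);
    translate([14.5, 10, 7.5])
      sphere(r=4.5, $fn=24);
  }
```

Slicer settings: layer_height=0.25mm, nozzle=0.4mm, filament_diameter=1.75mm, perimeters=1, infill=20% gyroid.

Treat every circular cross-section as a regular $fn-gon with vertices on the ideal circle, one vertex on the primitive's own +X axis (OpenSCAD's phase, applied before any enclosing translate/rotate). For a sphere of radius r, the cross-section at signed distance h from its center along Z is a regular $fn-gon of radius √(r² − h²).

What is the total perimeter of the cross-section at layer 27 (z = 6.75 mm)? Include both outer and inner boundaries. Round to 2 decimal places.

27.80 mm

At z = 6.75 mm: the cube does not reach this height (z outside [0, 5.5]); the r=4.5 sphere at (14.5, 10) slices to a regular 24-gon of circumradius 4.437 (√(r²−h²) with h=0.75 from center) (perimeter = 2·24·4.437·sin(180°/24) = 27.80 mm); Combining (union): only the r=4.5 sphere at (14.5, 10) is present, so the union is just that shape — boundary = 27.80 mm; (whole slice rotated 50° about Z — lengths, areas and connectivity unchanged). Overall, the cross-section is a single solid region. Total boundary length (outer) = 27.80 mm.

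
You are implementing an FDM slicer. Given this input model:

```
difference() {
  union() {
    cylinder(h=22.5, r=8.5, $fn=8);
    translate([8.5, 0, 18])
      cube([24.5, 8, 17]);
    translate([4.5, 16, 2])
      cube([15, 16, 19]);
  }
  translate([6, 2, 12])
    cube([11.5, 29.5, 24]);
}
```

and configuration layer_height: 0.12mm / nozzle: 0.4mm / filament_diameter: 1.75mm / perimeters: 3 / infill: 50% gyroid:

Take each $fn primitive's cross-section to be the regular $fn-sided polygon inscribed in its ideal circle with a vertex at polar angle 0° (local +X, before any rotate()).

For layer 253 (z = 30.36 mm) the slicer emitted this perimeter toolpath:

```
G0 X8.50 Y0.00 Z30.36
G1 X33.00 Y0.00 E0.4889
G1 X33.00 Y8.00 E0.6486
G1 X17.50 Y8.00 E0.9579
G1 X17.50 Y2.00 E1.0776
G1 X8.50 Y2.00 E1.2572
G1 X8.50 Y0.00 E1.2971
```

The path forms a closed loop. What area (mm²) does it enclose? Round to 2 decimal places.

Apply the shoelace formula to the sequence of (X, Y) vertices; enclosed area = 142.00 mm².

142.00 mm²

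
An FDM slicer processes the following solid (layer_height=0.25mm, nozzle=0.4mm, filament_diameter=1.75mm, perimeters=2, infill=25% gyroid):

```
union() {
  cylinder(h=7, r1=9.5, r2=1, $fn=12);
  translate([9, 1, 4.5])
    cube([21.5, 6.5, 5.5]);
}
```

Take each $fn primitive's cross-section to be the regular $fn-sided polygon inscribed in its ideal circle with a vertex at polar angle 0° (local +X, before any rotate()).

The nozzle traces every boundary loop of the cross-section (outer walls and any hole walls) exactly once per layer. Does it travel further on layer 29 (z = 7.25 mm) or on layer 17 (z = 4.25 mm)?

layer 29 (z = 7.25 mm)

Layer 29 (z = 7.25): the cone is absent (z outside [0, 7]); the cube at (9, 1) is present — its section is the full 21.5×6.5 rectangle (perimeter 56.00 mm); Taking the union: only the 21.5×6.5 cube at (9, 1) is present, so the union is just that shape — boundary = 56.00 mm. So its perimeter = 56.00 mm. Layer 17 (z = 4.25): the cone (r1=9.5→r2=1) has section circumradius 4.339 here — a regular 12-gon (perimeter = 2·12·4.339·sin(180°/12) = 26.95 mm); the cube at (9, 1) does not reach this height (z outside [4.5, 10]); Combining (union): only the cone is present, so the union is just that shape — boundary = 26.95 mm. So its perimeter = 26.95 mm. Layer 29 is larger (56.00 vs 26.95 mm).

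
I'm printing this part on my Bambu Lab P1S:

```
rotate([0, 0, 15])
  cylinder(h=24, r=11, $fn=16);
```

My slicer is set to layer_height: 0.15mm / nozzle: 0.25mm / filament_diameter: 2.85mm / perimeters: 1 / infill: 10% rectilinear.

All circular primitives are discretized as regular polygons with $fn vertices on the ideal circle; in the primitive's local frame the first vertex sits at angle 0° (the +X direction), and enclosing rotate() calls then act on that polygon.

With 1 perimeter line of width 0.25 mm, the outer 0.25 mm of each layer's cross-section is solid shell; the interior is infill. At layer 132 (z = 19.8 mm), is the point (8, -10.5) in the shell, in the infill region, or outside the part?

At z = 19.8 mm: the r=11 cylinder contributes a regular 16-gon of circumradius 11; (rotated 15° about Z; rotation is an isometry so areas/perimeters/island counts are preserved). Overall, the cross-section is a single solid region. Undo the 15° rotation: the query point maps to (5.010, -12.213) in the un-rotated model frame. The nearest boundary edge runs (-0.00, -11.00)→(4.21, -10.16); distance from the point to it = 2.20 mm. The point is not inside any of the regions above, so it lies outside the cross-section (2.20 mm from the nearest boundary).

outside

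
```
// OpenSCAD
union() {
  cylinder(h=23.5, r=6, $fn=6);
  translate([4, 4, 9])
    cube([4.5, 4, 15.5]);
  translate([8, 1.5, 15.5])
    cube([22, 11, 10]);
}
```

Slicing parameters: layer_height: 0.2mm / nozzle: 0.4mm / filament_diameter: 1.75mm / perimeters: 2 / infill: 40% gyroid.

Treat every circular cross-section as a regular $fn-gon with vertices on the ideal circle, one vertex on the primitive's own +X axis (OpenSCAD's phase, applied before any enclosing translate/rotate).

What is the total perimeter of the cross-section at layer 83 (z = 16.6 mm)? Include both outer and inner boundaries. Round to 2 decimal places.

At z = 16.6 mm: the r=6 cylinder contributes a regular 6-gon of circumradius 6 (perimeter = 2·6·6.000·sin(180°/6) = 36.00 mm); the cube at (4, 4) is present — its section is the full 4.5×4 rectangle (perimeter 17.00 mm); the 22×11 cube at (8, 1.5) contributes its full rectangle (perimeter 66.00 mm); Taking the union: the regions partially overlap (shared area 2.00 mm²), so the edge portions inside another operand are dropped and the merged outline is re-measured after clipping — boundary = 110.00 mm. Overall, the cross-section has 2 separate islands. Total boundary length (outer) = 110.00 mm.

110.00 mm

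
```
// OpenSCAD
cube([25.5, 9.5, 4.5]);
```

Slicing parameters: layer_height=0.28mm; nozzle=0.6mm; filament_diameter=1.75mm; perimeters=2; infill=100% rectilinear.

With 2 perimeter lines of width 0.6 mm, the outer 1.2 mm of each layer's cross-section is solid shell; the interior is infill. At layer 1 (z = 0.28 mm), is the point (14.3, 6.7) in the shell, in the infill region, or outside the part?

At z = 0.28 mm: the cube (footprint 25.5×9.5) is included at this height. Overall, the cross-section is a single solid region. The nearest boundary edge runs (25.50, 9.50)→(0.00, 9.50); distance from the point to it = 2.80 mm. The point is inside the cross-section and 2.80 mm from the nearest boundary — more than the 1.2 mm shell width (2 × 0.6), so it's in the infill interior.

infill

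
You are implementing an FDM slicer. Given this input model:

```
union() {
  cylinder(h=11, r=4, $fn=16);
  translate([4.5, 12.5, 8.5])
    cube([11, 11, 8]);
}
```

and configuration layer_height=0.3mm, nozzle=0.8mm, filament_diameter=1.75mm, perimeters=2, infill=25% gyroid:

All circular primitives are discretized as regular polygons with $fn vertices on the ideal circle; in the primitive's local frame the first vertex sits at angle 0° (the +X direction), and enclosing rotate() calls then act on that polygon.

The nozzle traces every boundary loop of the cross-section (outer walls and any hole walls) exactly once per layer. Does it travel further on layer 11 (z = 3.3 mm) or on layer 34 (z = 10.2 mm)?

Layer 11 (z = 3.3): the cylinder: section is a regular 16-gon, circumradius r=4 (perimeter = 2·16·4.000·sin(180°/16) = 24.97 mm); the cube at (4.5, 12.5) does not reach this height (z outside [8.5, 16.5]); Combining (union): only the r=4 cylinder is present, so the union is just that shape — boundary = 24.97 mm. So its perimeter = 24.97 mm. Layer 34 (z = 10.2): the r=4 cylinder gives a regular 16-gon of circumradius 4 (constant along its height) (perimeter = 2·16·4.000·sin(180°/16) = 24.97 mm); the cube at (4.5, 12.5) (footprint 11×11) is included at this height (perimeter 44.00 mm); Merging all regions: the 2 present regions are separate (no shared area or edge), so areas and boundary lengths simply add and each stays a separate island — boundary = 68.97 mm. So its perimeter = 68.97 mm. Layer 34 is larger (68.97 vs 24.97 mm).

layer 34 (z = 10.2 mm)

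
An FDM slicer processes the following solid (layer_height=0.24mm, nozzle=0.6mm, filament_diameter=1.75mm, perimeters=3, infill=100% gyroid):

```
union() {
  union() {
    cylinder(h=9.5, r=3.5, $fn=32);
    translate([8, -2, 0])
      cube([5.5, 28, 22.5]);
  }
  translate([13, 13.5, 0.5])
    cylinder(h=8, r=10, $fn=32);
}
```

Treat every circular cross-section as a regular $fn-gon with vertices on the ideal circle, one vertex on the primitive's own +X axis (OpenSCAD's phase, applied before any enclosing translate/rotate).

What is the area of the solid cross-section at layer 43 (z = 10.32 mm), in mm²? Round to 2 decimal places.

At z = 10.32 mm: the cylinder is absent (z outside [0, 9.5]); the cube at (8, -2) (footprint 5.5×28) is included at this height (area 154.00 mm²); Combining (union): only the 5.5×28 cube at (8, -2) is present, so the union is just that shape — area = 154.00 mm²; the cylinder at (13, 13.5) does not reach this height (z outside [0.5, 8.5]); Taking the union: only the result so far is present, so the union is just that shape — area = 154.00 mm². Overall, the cross-section is a single solid region. Net area = 154.00 mm².

154.00 mm²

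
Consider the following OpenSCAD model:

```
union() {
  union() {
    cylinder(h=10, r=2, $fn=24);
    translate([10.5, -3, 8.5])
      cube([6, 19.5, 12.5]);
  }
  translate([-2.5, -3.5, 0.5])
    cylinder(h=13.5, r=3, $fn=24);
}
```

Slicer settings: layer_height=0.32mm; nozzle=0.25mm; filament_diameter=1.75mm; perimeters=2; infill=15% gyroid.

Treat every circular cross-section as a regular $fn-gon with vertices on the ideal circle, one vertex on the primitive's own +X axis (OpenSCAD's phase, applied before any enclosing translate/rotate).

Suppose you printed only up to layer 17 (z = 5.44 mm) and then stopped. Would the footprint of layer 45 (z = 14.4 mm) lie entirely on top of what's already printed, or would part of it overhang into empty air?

part overhangs

Compare the two slices. At z = 5.44: the r=2 cylinder contributes a regular 24-gon of circumradius 2 (area = (24/2)·2.000²·sin(360°/24) = 12.42 mm²); the cube at (10.5, -3) is not intersected at this z (z outside [8.5, 21]); Combining (union): only the r=2 cylinder is present, so the union is just that shape — area = 12.42 mm²; the cylinder at (-2.5, -3.5): section is a regular 24-gon, circumradius r=3 (area = (24/2)·3.000²·sin(360°/24) = 27.95 mm²); Combining (union): the regions partially overlap — summed areas 40.38 mm² minus the doubly-counted overlap 1.10 mm² gives 39.27 mm² — area = 39.27 mm². At z = 14.4: the cylinder is not intersected at this z (z outside [0, 10]); the cube at (10.5, -3) (footprint 6×19.5) is included at this height (area 117.00 mm²); Merging all regions: only the 6×19.5 cube at (10.5, -3) is present, so the union is just that shape — area = 117.00 mm²; the cylinder at (-2.5, -3.5) does not reach this height (z outside [0.5, 14]); Combining (union): only that combined region is present, so the union is just that shape — area = 117.00 mm². Checking containment: at z = 14.4 the cross-section extends beyond the z = 5.44 cross-section by about 117.00 mm².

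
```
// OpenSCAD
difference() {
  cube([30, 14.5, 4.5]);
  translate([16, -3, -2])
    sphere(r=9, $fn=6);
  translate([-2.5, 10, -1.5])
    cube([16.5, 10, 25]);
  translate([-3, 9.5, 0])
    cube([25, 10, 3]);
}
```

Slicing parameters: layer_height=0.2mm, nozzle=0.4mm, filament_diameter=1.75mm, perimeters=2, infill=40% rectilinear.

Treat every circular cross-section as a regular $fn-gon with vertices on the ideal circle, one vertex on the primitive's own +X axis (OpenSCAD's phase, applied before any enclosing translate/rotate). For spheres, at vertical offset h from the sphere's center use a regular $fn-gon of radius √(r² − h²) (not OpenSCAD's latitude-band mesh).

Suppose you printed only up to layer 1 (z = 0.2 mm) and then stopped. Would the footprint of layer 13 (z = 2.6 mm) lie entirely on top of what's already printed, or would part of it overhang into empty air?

Compare the two slices. At z = 0.2: the cube (footprint 30×14.5) is included at this height (area 435.00 mm²); the r=9 sphere at (16, -3) contributes a regular 6-gon of circumradius √(9²−2.2²) = 8.727 (area = (6/2)·8.727²·sin(360°/6) = 197.87 mm²); the 16.5×10 cube at (-2.5, 10) contributes its full rectangle (area 165.00 mm²); the cube at (-3, 9.5) (footprint 25×10) is included at this height (area 250.00 mm²); After the difference (first − rest): starting from the 30×14.5 cube (435.00 mm²), the r=9 sphere at (16, -3) partially overlaps it — only the 51.77 mm² overlap (of its 197.87 mm²) is removed, clipping the outline; the 16.5×10 cube at (-2.5, 10) partially overlaps it — only the 63.00 mm² overlap (of its 165.00 mm²) is removed, clipping the outline; the 25×10 cube at (-3, 9.5) partially overlaps it — only the 47.00 mm² overlap (of its 250.00 mm²) is removed, clipping the outline — area = 273.23 mm². At z = 2.6: the cube is present — its section is the full 30×14.5 rectangle (area 435.00 mm²); the sphere at (16, -3): section is a regular 6-gon, circumradius = √(r²−h²) = √(9²−4.6²) = 7.736 (area = (6/2)·7.736²·sin(360°/6) = 155.47 mm²); the cube at (-2.5, 10) is present — its section is the full 16.5×10 rectangle (area 165.00 mm²); the cube at (-3, 9.5) is present — its section is the full 25×10 rectangle (area 250.00 mm²); After the difference (first − rest): starting from the 30×14.5 cube (435.00 mm²), the r=9 sphere at (16, -3) partially overlaps it — only the 36.52 mm² overlap (of its 155.47 mm²) is removed, clipping the outline; the 16.5×10 cube at (-2.5, 10) partially overlaps it — only the 63.00 mm² overlap (of its 165.00 mm²) is removed, clipping the outline; the 25×10 cube at (-3, 9.5) partially overlaps it — only the 47.00 mm² overlap (of its 250.00 mm²) is removed, clipping the outline — area = 288.48 mm². Checking containment: at z = 2.6 the cross-section extends beyond the z = 0.2 cross-section by about 15.25 mm².

part overhangs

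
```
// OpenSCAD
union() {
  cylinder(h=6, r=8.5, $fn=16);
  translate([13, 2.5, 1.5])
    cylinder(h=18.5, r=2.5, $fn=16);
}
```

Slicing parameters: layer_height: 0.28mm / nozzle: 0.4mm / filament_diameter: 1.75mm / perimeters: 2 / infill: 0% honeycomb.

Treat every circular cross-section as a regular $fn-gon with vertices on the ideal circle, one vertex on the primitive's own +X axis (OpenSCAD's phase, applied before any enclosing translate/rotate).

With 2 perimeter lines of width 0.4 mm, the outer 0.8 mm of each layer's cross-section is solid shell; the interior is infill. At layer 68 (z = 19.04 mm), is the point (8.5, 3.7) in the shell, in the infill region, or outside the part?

outside

At z = 19.04 mm: the cylinder does not reach this height (z outside [0, 6]); the r=2.5 cylinder at (13, 2.5) gives a regular 16-gon of circumradius 2.5 (constant along its height); Combining (union): only the r=2.5 cylinder at (13, 2.5) is present, so the union is just that shape — 1 connected region. Overall, the cross-section is a single solid region. The nearest boundary edge runs (10.69, 3.46)→(10.50, 2.50); distance from the point to it = 2.20 mm. The point is not inside any of the regions above, so it lies outside the cross-section (2.20 mm from the nearest boundary).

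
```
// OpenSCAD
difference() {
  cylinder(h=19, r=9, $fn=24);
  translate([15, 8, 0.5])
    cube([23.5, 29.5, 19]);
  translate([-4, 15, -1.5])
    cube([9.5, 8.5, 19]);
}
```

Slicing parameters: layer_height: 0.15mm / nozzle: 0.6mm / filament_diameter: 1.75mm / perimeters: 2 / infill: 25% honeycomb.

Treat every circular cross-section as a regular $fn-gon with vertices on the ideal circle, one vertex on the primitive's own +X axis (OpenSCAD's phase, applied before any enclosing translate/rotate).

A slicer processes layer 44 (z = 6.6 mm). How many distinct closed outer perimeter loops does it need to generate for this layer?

At z = 6.6 mm: the r=9 cylinder contributes a regular 24-gon of circumradius 9; the cube at (15, 8) is present — its section is the full 23.5×29.5 rectangle; the cube at (-4, 15) (footprint 9.5×8.5) is included at this height; Taking the first minus the rest: starting from the r=9 cylinder, the 23.5×29.5 cube at (15, 8) misses the remaining region (no effect); the 9.5×8.5 cube at (-4, 15) misses the remaining region (no effect) — 1 connected region. The result has 1 disconnected region.

1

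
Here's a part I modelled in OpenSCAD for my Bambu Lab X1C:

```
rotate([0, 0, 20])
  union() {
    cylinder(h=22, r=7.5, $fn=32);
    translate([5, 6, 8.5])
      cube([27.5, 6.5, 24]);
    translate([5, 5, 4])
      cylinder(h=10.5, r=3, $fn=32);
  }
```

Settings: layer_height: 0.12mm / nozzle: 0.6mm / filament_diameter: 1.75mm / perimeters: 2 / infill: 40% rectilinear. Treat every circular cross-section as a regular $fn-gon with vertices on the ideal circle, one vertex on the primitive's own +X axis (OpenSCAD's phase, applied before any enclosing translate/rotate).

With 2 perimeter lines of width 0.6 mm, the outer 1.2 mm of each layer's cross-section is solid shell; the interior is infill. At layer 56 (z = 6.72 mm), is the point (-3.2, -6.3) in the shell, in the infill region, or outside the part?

At z = 6.72 mm: the r=7.5 cylinder gives a regular 32-gon of circumradius 7.5 (constant along its height); the cube at (5, 6) does not reach this height (z outside [8.5, 32.5]); the r=3 cylinder at (5, 5) contributes a regular 32-gon of circumradius 3; Combining (union): the regions partially overlap (shared area 15.25 mm²), so overlapping operands fuse into one piece — 1 connected region; (whole slice rotated 20° about Z — lengths, areas and connectivity unchanged). Overall, the cross-section is a single solid region. Undo the 20° rotation: the query point maps to (-5.162, -4.826) in the un-rotated model frame. The nearest boundary edge runs (-5.30, -5.30)→(-6.24, -4.17); distance from the point to it = 0.41 mm. The point is inside the cross-section, 0.41 mm from the nearest boundary — within the 1.2 mm shell band (2 × 0.6).

shell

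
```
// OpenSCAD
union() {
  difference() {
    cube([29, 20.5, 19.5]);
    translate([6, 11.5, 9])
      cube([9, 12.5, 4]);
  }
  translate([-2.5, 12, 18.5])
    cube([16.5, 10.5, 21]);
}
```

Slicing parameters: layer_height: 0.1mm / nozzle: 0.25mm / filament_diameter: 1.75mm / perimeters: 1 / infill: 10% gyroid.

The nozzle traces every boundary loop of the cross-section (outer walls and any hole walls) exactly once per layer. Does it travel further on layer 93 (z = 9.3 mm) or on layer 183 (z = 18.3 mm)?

Layer 93 (z = 9.3): the cube is present — its section is the full 29×20.5 rectangle (perimeter 99.00 mm); the cube at (6, 11.5) is present — its section is the full 9×12.5 rectangle (perimeter 43.00 mm); Subtracting the remaining from the first: starting from the 29×20.5 cube, the 9×12.5 cube at (6, 11.5) partially overlaps it — only the 81.00 mm² overlap (of its 112.50 mm²) is removed, clipping the outline — boundary = 117.00 mm; the cube at (-2.5, 12) is absent (z outside [18.5, 39.5]); Combining (union): only the result so far is present, so the union is just that shape — boundary = 117.00 mm. So its perimeter = 117.00 mm. Layer 183 (z = 18.3): the cube (footprint 29×20.5) is included at this height (perimeter 99.00 mm); the cube at (6, 11.5) is absent (z outside [9, 13]); After the difference (first − rest): none of the subtracted shapes is present at this height, so the 29×20.5 cube is unchanged — boundary = 99.00 mm; the cube at (-2.5, 12) is absent (z outside [18.5, 39.5]); Merging all regions: only that combined region is present, so the union is just that shape — boundary = 99.00 mm. So its perimeter = 99.00 mm. Layer 93 is larger (117.00 vs 99.00 mm).

layer 93 (z = 9.3 mm)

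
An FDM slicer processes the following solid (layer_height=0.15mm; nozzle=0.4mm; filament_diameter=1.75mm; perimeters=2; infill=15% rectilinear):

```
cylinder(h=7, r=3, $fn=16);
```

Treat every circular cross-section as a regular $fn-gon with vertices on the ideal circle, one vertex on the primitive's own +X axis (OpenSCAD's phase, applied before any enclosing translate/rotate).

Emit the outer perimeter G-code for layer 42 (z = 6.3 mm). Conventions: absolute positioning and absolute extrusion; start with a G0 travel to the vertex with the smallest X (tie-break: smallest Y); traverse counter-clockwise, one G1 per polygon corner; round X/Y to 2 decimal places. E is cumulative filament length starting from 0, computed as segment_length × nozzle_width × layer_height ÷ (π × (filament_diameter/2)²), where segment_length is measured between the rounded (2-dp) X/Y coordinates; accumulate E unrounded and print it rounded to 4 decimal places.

At z = 6.3 mm: the r=3 cylinder contributes a regular 16-gon of circumradius 3. The outline is a single polygon with 16 vertices. Extrusion per mm of travel: 0.4 × 0.15 / (π × 0.875²) = 0.024945. Accumulating E over each segment gives final E = 0.4671.

G0 X-3.00 Y0.00 Z6.30
G1 X-2.77 Y-1.15 E0.0293
G1 X-2.12 Y-2.12 E0.0584
G1 X-1.15 Y-2.77 E0.0875
G1 X0.00 Y-3.00 E0.1168
G1 X1.15 Y-2.77 E0.1460
G1 X2.12 Y-2.12 E0.1751
G1 X2.77 Y-1.15 E0.2043
G1 X3.00 Y0.00 E0.2335
G1 X2.77 Y1.15 E0.2628
G1 X2.12 Y2.12 E0.2919
G1 X1.15 Y2.77 E0.3210
G1 X0.00 Y3.00 E0.3503
G1 X-1.15 Y2.77 E0.3795
G1 X-2.12 Y2.12 E0.4087
G1 X-2.77 Y1.15 E0.4378
G1 X-3.00 Y0.00 E0.4671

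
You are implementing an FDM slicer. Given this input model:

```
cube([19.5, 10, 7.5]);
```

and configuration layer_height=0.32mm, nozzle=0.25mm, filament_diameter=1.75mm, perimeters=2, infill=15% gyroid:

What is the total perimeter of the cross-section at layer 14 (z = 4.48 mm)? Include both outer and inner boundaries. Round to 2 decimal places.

59.00 mm

At z = 4.48 mm: the cube (footprint 19.5×10) is included at this height (perimeter 59.00 mm). Overall, the cross-section is a single solid region. Total boundary length (outer) = 59.00 mm.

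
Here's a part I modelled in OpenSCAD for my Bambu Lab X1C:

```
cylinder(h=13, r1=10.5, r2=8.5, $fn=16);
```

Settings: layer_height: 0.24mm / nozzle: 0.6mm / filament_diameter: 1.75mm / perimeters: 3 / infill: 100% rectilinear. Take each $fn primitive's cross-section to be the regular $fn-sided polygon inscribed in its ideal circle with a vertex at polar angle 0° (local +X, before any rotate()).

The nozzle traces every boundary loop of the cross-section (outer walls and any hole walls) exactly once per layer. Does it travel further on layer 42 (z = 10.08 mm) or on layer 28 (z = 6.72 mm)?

Layer 42 (z = 10.08): the cone (r1=10.5→r2=8.5) has section circumradius 8.949 here — a regular 16-gon (perimeter = 2·16·8.949·sin(180°/16) = 55.87 mm). So its perimeter = 55.87 mm. Layer 28 (z = 6.72): the cone (r1=10.5→r2=8.5) has section circumradius 9.466 here — a regular 16-gon (perimeter = 2·16·9.466·sin(180°/16) = 59.10 mm). So its perimeter = 59.10 mm. Layer 28 is larger (59.10 vs 55.87 mm).

layer 28 (z = 6.72 mm)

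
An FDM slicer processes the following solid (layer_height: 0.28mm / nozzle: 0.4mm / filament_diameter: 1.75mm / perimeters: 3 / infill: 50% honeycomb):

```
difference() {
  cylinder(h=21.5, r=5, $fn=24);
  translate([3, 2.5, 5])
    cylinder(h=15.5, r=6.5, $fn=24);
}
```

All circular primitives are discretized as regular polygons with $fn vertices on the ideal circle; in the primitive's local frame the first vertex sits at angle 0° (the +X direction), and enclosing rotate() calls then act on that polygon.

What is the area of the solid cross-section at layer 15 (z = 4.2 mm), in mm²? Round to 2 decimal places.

77.65 mm²

At z = 4.2 mm: the r=5 cylinder gives a regular 24-gon of circumradius 5 (constant along its height) (area = (24/2)·5.000²·sin(360°/24) = 77.65 mm²); the cylinder at (3, 2.5) is not intersected at this z (z outside [5, 20.5]); Taking the first minus the rest: none of the subtracted shapes is present at this height, so the r=5 cylinder is unchanged — area = 77.65 mm². Overall, the cross-section is a single solid region. Net area = 77.65 mm².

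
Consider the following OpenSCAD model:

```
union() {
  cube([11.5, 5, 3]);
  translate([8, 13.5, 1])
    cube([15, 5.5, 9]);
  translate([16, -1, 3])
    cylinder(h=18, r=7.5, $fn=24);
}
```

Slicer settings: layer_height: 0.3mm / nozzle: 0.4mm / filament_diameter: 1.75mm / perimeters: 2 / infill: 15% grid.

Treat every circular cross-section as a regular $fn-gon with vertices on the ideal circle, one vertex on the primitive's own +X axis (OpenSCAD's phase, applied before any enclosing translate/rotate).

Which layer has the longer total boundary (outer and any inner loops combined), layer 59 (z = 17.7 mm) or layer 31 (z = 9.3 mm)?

Layer 59 (z = 17.7): the cube does not reach this height (z outside [0, 3]); the cube at (8, 13.5) is absent (z outside [1, 10]); the r=7.5 cylinder at (16, -1) contributes a regular 24-gon of circumradius 7.5 (perimeter = 2·24·7.500·sin(180°/24) = 46.99 mm); Taking the union: only the r=7.5 cylinder at (16, -1) is present, so the union is just that shape — boundary = 46.99 mm. So its perimeter = 46.99 mm. Layer 31 (z = 9.3): the cube is absent (z outside [0, 3]); the 15×5.5 cube at (8, 13.5) contributes its full rectangle (perimeter 41.00 mm); the r=7.5 cylinder at (16, -1) contributes a regular 24-gon of circumradius 7.5 (perimeter = 2·24·7.500·sin(180°/24) = 46.99 mm); Merging all regions: the 2 present regions are separate (no shared area or edge), so areas and boundary lengths simply add and each stays a separate island — boundary = 87.99 mm. So its perimeter = 87.99 mm. Layer 31 is larger (87.99 vs 46.99 mm).

layer 31 (z = 9.3 mm)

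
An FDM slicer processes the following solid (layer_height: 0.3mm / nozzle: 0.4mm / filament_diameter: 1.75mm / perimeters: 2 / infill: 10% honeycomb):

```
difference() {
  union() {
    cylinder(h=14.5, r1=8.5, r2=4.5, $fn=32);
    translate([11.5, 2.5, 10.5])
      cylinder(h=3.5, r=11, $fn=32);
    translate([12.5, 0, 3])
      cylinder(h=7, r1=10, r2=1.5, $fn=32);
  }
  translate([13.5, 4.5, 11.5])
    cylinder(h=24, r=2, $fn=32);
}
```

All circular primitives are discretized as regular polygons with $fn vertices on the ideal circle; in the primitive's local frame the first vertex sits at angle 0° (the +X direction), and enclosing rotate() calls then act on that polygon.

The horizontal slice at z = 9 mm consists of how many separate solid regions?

2

At z = 9 mm: the cone contributes a regular 32-gon of circumradius 6.017 (interpolated between r1=8.5 and r2=4.5 at t=0.621); the cylinder at (11.5, 2.5) is not intersected at this z (z outside [10.5, 14]); the cone at (12.5, 0) contributes a regular 32-gon of circumradius 2.714 (interpolated between r1=10 and r2=1.5 at t=0.857); Taking the union: the 2 present regions are separate (no shared area or edge), so areas and boundary lengths simply add and each stays a separate island — 2 connected regions; the cylinder at (13.5, 4.5) does not reach this height (z outside [11.5, 35.5]); Subtracting the remaining from the first: none of the subtracted shapes is present at this height, so that combined region is unchanged — 2 connected regions. The result has 2 disconnected regions.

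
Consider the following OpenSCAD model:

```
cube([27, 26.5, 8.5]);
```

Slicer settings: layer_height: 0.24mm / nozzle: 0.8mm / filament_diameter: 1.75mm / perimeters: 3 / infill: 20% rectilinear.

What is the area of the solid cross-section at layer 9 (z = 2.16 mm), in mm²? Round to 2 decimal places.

715.50 mm²

At z = 2.16 mm: the cube is present — its section is the full 27×26.5 rectangle (area 715.50 mm²). Overall, the cross-section is a single solid region. Net area = 715.50 mm².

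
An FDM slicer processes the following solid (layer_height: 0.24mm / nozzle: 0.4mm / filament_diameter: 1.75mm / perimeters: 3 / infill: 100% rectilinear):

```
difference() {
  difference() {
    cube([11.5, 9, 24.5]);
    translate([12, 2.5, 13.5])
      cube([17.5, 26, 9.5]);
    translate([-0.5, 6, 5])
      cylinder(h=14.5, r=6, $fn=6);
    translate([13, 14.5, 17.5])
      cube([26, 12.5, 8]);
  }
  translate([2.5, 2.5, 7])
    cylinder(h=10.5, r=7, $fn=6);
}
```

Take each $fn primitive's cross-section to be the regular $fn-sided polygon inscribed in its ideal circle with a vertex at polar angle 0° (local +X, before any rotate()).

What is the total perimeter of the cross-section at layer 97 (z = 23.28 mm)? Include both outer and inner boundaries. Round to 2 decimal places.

41.00 mm

At z = 23.28 mm: the cube is present — its section is the full 11.5×9 rectangle (perimeter 41.00 mm); the cube at (12, 2.5) is absent (z outside [13.5, 23]); the cylinder at (-0.5, 6) is not intersected at this z (z outside [5, 19.5]); the cube at (13, 14.5) is present — its section is the full 26×12.5 rectangle (perimeter 77.00 mm); Taking the first minus the rest: starting from the 11.5×9 cube, the 26×12.5 cube at (13, 14.5) misses the remaining region (no effect) — boundary = 41.00 mm; the cylinder at (2.5, 2.5) does not reach this height (z outside [7, 17.5]); Subtracting the remaining from the first: none of the subtracted shapes is present at this height, so the result so far is unchanged — boundary = 41.00 mm. Overall, the cross-section is a single solid region. Total boundary length (outer) = 41.00 mm.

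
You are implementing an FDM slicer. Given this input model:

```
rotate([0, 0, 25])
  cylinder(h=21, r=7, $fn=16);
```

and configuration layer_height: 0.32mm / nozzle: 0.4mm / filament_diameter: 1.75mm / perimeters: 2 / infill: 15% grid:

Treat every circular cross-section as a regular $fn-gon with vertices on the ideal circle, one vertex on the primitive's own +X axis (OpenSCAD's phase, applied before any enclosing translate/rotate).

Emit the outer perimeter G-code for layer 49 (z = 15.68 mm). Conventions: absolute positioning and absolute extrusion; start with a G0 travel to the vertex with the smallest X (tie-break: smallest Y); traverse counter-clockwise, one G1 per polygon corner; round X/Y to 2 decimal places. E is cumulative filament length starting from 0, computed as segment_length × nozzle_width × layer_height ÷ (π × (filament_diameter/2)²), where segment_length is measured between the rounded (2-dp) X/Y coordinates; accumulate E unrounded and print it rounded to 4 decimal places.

G0 X-6.99 Y-0.31 Z15.68
G1 X-6.34 Y-2.96 E0.1452
G1 X-4.73 Y-5.16 E0.2903
G1 X-2.39 Y-6.58 E0.4359
G1 X0.31 Y-6.99 E0.5813
G1 X2.96 Y-6.34 E0.7265
G1 X5.16 Y-4.73 E0.8716
G1 X6.58 Y-2.39 E1.0172
G1 X6.99 Y0.31 E1.1625
G1 X6.34 Y2.96 E1.3077
G1 X4.73 Y5.16 E1.4528
G1 X2.39 Y6.58 E1.5985
G1 X-0.31 Y6.99 E1.7438
G1 X-2.96 Y6.34 E1.8890
G1 X-5.16 Y4.73 E2.0341
G1 X-6.58 Y2.39 E2.1798
G1 X-6.99 Y-0.31 E2.3251

At z = 15.68 mm: the cylinder: section is a regular 16-gon, circumradius r=7; (rotated 25° about Z; rotation is an isometry so areas/perimeters/island counts are preserved). The outline is a single polygon with 16 vertices. Extrusion per mm of travel: 0.4 × 0.32 / (π × 0.875²) = 0.053216. Accumulating E over each segment gives final E = 2.3251.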